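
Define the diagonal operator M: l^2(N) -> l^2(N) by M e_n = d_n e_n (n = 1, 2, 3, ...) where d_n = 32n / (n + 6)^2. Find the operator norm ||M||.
||M|| = 4/3 (attained at n = 6)

For M diagonal, ||M|| = sup_n |d_n|. Treat f(x) = 32x / (x + 6)^2 for real x > 0. By the quotient rule, f'(x) = 32(6 - x)/(x + 6)^3, which is positive for x < 6 and negative for x > 6. So f has a unique maximum at x = 6, and since 6 is a positive integer, the supremum over n ≥ 1 is attained at n = 6: d_6 = 32·6/(6 + 6)^2 = 32·6/144 = 4/3. Hence ||M|| = 4/3.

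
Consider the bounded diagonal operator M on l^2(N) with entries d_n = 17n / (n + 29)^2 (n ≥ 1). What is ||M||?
||M|| = 17/116 (attained at n = 29)

For M diagonal, ||M|| = sup_n |d_n|. Treat f(x) = 17x / (x + 29)^2 for real x > 0. By the quotient rule, f'(x) = 17(29 - x)/(x + 29)^3, which is positive for x < 29 and negative for x > 29. So f has a unique maximum at x = 29, and since 29 is a positive integer, the supremum over n ≥ 1 is attained at n = 29: d_29 = 17·29/(29 + 29)^2 = 17·29/3364 = 17/116. Hence ||M|| = 17/116.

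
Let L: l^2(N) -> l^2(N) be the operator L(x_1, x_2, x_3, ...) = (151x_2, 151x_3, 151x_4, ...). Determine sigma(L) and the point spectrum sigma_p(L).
sigma(L) = closed disk {z in C : |z| ≤ 151}; sigma_p(L) = open disk {z in C : |z| < 151}

Note L = 151·V where V is the unit left shift (V x)_k = x_{k+1}; so sigma(L) = 151·sigma(V) and ||L|| = 151||V||. ||L x||^2 = 22801sum_{k≥2} |x_k|^2 ≤ 22801||x||^2, with equality on {x : x_1 = 0}, so ||L|| = 151. For any lambda with |lambda| < 151, set r = lambda/151 (|r| < 1); the vector x = (1, r, r^2, ...) is in l^2 and satisfies L x = 151(r, r^2, ...) = lambda x, so lambda is an eigenvalue. On the boundary |lambda| = 151 the geometric series diverges, so no l^2 eigenvector exists, but these lambda lie in the approximate point spectrum. Hence sigma(L) is the closed disk of radius 151 and sigma_p(L) is the open disk.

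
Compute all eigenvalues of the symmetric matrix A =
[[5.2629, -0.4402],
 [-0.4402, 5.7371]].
sigma(A) ≈ {5, 6}

A is real symmetric, so its spectrum consists of real eigenvalues. Expanding the characteristic polynomial of the displayed matrix gives
  det(λ I - A) = p(λ) = λ^2 + (-11)λ + (30).
Solving p(λ) = 0 yields eigenvalues ≈ 5, 6. (A is shown rounded to 4 decimals, so these recover the underlying integer eigenvalues to within that precision.)
Verification: the trace of A = 11 equals the sum of eigenvalues 11, and det(A) ≈ 30.0000 matches the eigenvalue product 30.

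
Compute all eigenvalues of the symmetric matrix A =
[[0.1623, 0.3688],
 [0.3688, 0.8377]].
sigma(A) ≈ {0, 1}

A is real symmetric, so its spectrum consists of real eigenvalues. Expanding the characteristic polynomial of the displayed matrix gives
  det(λ I - A) = p(λ) = λ^2 + (-1)λ + (0).
Solving p(λ) = 0 yields eigenvalues ≈ 0, 1. (A is shown rounded to 4 decimals, so these recover the underlying integer eigenvalues to within that precision.)
Verification: the trace of A = 1 equals the sum of eigenvalues 1, and det(A) ≈ -0.0001 matches the eigenvalue product 0.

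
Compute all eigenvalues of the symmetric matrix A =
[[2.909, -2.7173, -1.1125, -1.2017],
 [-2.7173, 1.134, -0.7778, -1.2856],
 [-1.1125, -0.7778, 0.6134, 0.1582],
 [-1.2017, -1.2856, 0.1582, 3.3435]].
sigma(A) ≈ {-2, 1, 4, 5}

A is real symmetric, so its spectrum consists of real eigenvalues. Expanding the characteristic polynomial of the displayed matrix gives
  det(λ I - A) = p(λ) = λ^4 + (-8)λ^3 + (9)λ^2 + (38.0014)λ + (-40).
Solving p(λ) = 0 yields eigenvalues ≈ -2, 1, 4, 5. (A is shown rounded to 4 decimals, so these recover the underlying integer eigenvalues to within that precision.)
Verification: the trace of A = 8 equals the sum of eigenvalues 8, and det(A) ≈ -40.0002 matches the eigenvalue product -40.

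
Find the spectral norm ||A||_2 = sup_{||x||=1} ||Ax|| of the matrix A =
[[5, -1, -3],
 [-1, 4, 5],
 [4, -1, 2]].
||A||_2 ≈ 8.0289 (= sqrt(largest eigenvalue of A^T A))

||A||_2 = sigma_max(A) = sqrt(lambda_max(A^T A)). Form the symmetric matrix M = A^T A =
[[42, -13, -12],
 [-13, 18, 21],
 [-12, 21, 38]].
Its characteristic polynomial (trace, sum of principal 2x2 minors, determinant of M give the coefficients) is
  p(λ) = det(λ I - M) = λ^3 - 98λ^2 + 2282λ - 7744.
No integer candidate from the rational root theorem (±divisors of 7744) is a root, so the roots are irrational. The cubic discriminant is Δ = 2878309872 > 0, so there are three distinct real roots. p(4) = -120 and p(5) = 1341 have opposite signs, so a root lies in (4, 5); Newton's method refines it to λ ≈ 4.078. p(29) = 405 and p(30) = -484 have opposite signs, so a root lies in (29, 30); Newton's method refines it to λ ≈ 29.4582. p(64) = -960 and p(65) = 1161 have opposite signs, so a root lies in (64, 65); Newton's method refines it to λ ≈ 64.4638. Check (Vieta): the three roots sum to 98, matching tr M = 98.
So the eigenvalues of A^T A are ≈ 4.078, 29.4582, 64.4638 (all ≥ 0, as they must be for A^T A). The largest is λ_max ≈ 64.4638, hence ||A||_2 = sqrt(λ_max) ≈ 8.0289.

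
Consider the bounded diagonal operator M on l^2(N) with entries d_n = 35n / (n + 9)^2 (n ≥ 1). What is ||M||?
||M|| = 35/36 (attained at n = 9)

For M diagonal, ||M|| = sup_n |d_n|. Treat f(x) = 35x / (x + 9)^2 for real x > 0. By the quotient rule, f'(x) = 35(9 - x)/(x + 9)^3, which is positive for x < 9 and negative for x > 9. So f has a unique maximum at x = 9, and since 9 is a positive integer, the supremum over n ≥ 1 is attained at n = 9: d_9 = 35·9/(9 + 9)^2 = 35·9/324 = 35/36. Hence ||M|| = 35/36.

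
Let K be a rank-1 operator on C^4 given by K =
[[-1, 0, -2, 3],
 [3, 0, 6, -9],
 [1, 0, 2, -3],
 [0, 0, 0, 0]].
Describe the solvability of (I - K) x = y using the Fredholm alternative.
(I - K) is singular (det(I - K) = 0, i.e. 1 ∈ sigma(K)). (I - K) x = y is solvable iff y ⊥ ker((I - K)^*) = span{(-1, 0, -2, 3)}, i.e. iff -y_1 - 2y_3 + 3y_4 = 0. When solvable, the solutions are x = y + c·(1, -3, -1, 0), c arbitrary (ker(I - K) = span{(1, -3, -1, 0)}, dimension 1).

K has rank 1, so it is an outer product K = u v^T: every row of K is a multiple of one row vector. Reading off the entries, u = (1, -3, -1, 0) and v = (-1, 0, -2, 3) (row i of K equals u_i·v^T). A rank-one matrix u v^T satisfies K u = u (v·u) and kills the (3)-dimensional subspace v^⊥, so its characteristic polynomial is lambda^3 (lambda - v·u) with v·u = tr K = 1. Hence the eigenvalues of I - K are 1 (multiplicity 3) and 1 - (1) = 0, so det(I - K) = 0. (Direct check: I - K =
[[2, 0, 2, -3],
 [-3, 1, -6, 9],
 [-1, 0, -1, 3],
 [0, 0, 0, 1]]
has determinant 0.) So 1 is an eigenvalue of K and (I - K) is not invertible. The finite-dimensional Fredholm alternative says: either (I - K) is invertible, or ker(I - K) ≠ {0} and then range(I - K) = ker((I - K)^*)^⊥, with dim ker(I - K) = dim ker((I - K)^*). We are in the second case, so we need both kernels. Kernel of I - K: (I - K) u = u - u (v·u) = u - u = 0, so ker(I - K) = span{u} = span{(1, -3, -1, 0)} (it is exactly 1-dimensional because rank(I - K) = 3). Kernel of the adjoint: K is real, so (I - K)^* = I - K^T = I - v u^T, and (I - v u^T) v = v - v (u·v) = 0; hence ker((I - K)^*) = span{v} = span{(-1, 0, -2, 3)}. Therefore (I - K) x = y is solvable iff <y, v> = 0, i.e. iff -y_1 - 2y_3 + 3y_4 = 0. When this holds, K y = u (v·y) = 0, so (I - K) y = y and x = y is a particular solution; the full solution set is the line x = y + c·u = y + c·(1, -3, -1, 0), c ∈ C.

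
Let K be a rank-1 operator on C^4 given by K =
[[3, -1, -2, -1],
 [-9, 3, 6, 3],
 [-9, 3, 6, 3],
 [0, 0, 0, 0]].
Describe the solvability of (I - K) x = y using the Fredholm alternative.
(I - K) is invertible (det(I - K) = -11 ≠ 0), so for every y in C^4 the equation (I - K) x = y has a unique solution.

K has rank 1, so it is an outer product K = u v^T: every row of K is a multiple of one row vector. Reading off the entries, u = (1, -3, -3, 0) and v = (3, -1, -2, -1) (row i of K equals u_i·v^T). A rank-one matrix u v^T satisfies K u = u (v·u) and kills the (3)-dimensional subspace v^⊥, so its characteristic polynomial is lambda^3 (lambda - v·u) with v·u = tr K = 12. Hence the eigenvalues of I - K are 1 (multiplicity 3) and 1 - (12) = -11, so det(I - K) = -11. (Direct check: I - K =
[[-2, 1, 2, 1],
 [9, -2, -6, -3],
 [9, -3, -5, -3],
 [0, 0, 0, 1]]
has determinant -11.) The finite-dimensional Fredholm alternative says: either (I - K) is invertible, or ker(I - K) ≠ {0} and then range(I - K) = ker((I - K)^*)^⊥, with dim ker(I - K) = dim ker((I - K)^*). Since det(I - K) ≠ 0, 1 is not an eigenvalue of K and ker(I - K) = {0}, so we are in the first case: for every y there is a unique x = (I - K)^(-1) y. Explicitly, by the Sherman–Morrison formula, (I - u v^T)^(-1) = I + u v^T/(1 - v·u), i.e. (I - K)^(-1) = I + K/(-11).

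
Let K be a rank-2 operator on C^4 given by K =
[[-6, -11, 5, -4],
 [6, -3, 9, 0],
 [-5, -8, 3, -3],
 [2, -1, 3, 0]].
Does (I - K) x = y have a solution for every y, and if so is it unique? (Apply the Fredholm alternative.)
(I - K) is invertible (det(I - K) = 178 ≠ 0), so for every y in C^4 the equation (I - K) x = y has a unique solution.

K has rank 2 and factors as K = U V^T = u1 v1^T + u2 v2^T with u1 = (-1, 3, -1, 1), v1 = (3, 2, 1, 1), u2 = (3, 3, 2, 1), v2 = (-1, -3, 2, -1) (multiplying out reproduces the displayed K). The nonzero eigenvalues of U V^T coincide with those of the 2 x 2 matrix G = V^T U = [[v1·u1, v1·u2], [v2·u1, v2·u2]] = [[3, 18], [-11, -9]], and by the Sylvester determinant identity det(I_4 - U V^T) = det(I_2 - V^T U) = det([[-2, -18], [11, 10]]) = (-2)(10) - (-18)(11) = 178. (Direct check: I - K =
[[7, 11, -5, 4],
 [-6, 4, -9, 0],
 [5, 8, -2, 3],
 [-2, 1, -3, 1]]
has determinant 178.) The finite-dimensional Fredholm alternative says: either (I - K) is invertible, or ker(I - K) ≠ {0} and then range(I - K) = ker((I - K)^*)^⊥, with dim ker(I - K) = dim ker((I - K)^*). Since det(I - K) ≠ 0, 1 is not an eigenvalue of K and ker(I - K) = {0}, so we are in the first case: for every y there is a unique x = (I - K)^(-1) y. (Explicitly, by the Woodbury identity, (I - U V^T)^(-1) = I + U (I_2 - G)^(-1) V^T.)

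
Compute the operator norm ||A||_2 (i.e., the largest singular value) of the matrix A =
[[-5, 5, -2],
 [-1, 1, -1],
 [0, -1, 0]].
||A||_2 ≈ 7.5595 (= sqrt(largest eigenvalue of A^T A))

||A||_2 = sigma_max(A) = sqrt(lambda_max(A^T A)). Form the symmetric matrix M = A^T A =
[[26, -26, 11],
 [-26, 27, -11],
 [11, -11, 5]].
Its characteristic polynomial (trace, sum of principal 2x2 minors, determinant of M give the coefficients) is
  p(λ) = det(λ I - M) = λ^3 - 58λ^2 + 49λ - 9.
No integer candidate from the rational root theorem (±divisors of 9) is a root, so the roots are irrational. The cubic discriminant is Δ = 1040553 > 0, so there are three distinct real roots. p(0) = -9 and p(0.5) = 1.125 have opposite signs, so a root lies in (0, 0.5); Newton's method refines it to λ ≈ 0.2688. p(0.5) = 1.125 and p(1) = -17 have opposite signs, so a root lies in (0.5, 1); Newton's method refines it to λ ≈ 0.5859. p(57) = -465 and p(58) = 2833 have opposite signs, so a root lies in (57, 58); Newton's method refines it to λ ≈ 57.1453. Check (Vieta): the three roots sum to 58, matching tr M = 58.
So the eigenvalues of A^T A are ≈ 0.2688, 0.5859, 57.1453 (all ≥ 0, as they must be for A^T A). The largest is λ_max ≈ 57.1453, hence ||A||_2 = sqrt(λ_max) ≈ 7.5595.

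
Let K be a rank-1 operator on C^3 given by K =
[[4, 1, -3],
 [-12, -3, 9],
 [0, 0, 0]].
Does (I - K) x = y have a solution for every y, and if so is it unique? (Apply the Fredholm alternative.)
(I - K) is singular (det(I - K) = 0, i.e. 1 ∈ sigma(K)). (I - K) x = y is solvable iff y ⊥ ker((I - K)^*) = span{(4, 1, -3)}, i.e. iff 4y_1 + y_2 - 3y_3 = 0. When solvable, the solutions are x = y + c·(1, -3, 0), c arbitrary (ker(I - K) = span{(1, -3, 0)}, dimension 1).

K has rank 1, so it is an outer product K = u v^T: every row of K is a multiple of one row vector. Reading off the entries, u = (1, -3, 0) and v = (4, 1, -3) (row i of K equals u_i·v^T). A rank-one matrix u v^T satisfies K u = u (v·u) and kills the (2)-dimensional subspace v^⊥, so its characteristic polynomial is lambda^2 (lambda - v·u) with v·u = tr K = 1. Hence the eigenvalues of I - K are 1 (multiplicity 2) and 1 - (1) = 0, so det(I - K) = 0. (Direct check: I - K =
[[-3, -1, 3],
 [12, 4, -9],
 [0, 0, 1]]
has determinant 0.) So 1 is an eigenvalue of K and (I - K) is not invertible. The finite-dimensional Fredholm alternative says: either (I - K) is invertible, or ker(I - K) ≠ {0} and then range(I - K) = ker((I - K)^*)^⊥, with dim ker(I - K) = dim ker((I - K)^*). We are in the second case, so we need both kernels. Kernel of I - K: (I - K) u = u - u (v·u) = u - u = 0, so ker(I - K) = span{u} = span{(1, -3, 0)} (it is exactly 1-dimensional because rank(I - K) = 2). Kernel of the adjoint: K is real, so (I - K)^* = I - K^T = I - v u^T, and (I - v u^T) v = v - v (u·v) = 0; hence ker((I - K)^*) = span{v} = span{(4, 1, -3)}. Therefore (I - K) x = y is solvable iff <y, v> = 0, i.e. iff 4y_1 + y_2 - 3y_3 = 0. When this holds, K y = u (v·y) = 0, so (I - K) y = y and x = y is a particular solution; the full solution set is the line x = y + c·u = y + c·(1, -3, 0), c ∈ C.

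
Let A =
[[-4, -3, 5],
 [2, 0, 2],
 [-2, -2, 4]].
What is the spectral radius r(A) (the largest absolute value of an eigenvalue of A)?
r(A) = 2

The eigenvalues of A are the roots of its characteristic polynomial. With M = A (coefficients from the trace, the sum of principal 2x2 minors, and det A):
  p(λ) = det(λ I - M) = λ^3 + 4λ.
The constant term is 0, so λ = 0 is a root. Dividing out λ leaves p(λ) = λ(λ^2 + 4). For λ^2 + 4 the discriminant is -16. It is negative, so the roots are the complex-conjugate pair λ = 0 ± (sqrt(16)/2) i ≈ 0 ± 2i. For a conjugate pair the product of the roots equals the constant term, so |λ|^2 = 4 and |λ| = sqrt(4) = 2.
Thus the eigenvalues (to 4 decimals) are 0 ± 2i (modulus 2); 0 (modulus 0). The spectral radius is the largest modulus: r(A) = 2. (Cross-check: r(A) ≤ ||A||_2 ≈ 8.581; equality holds whenever A is normal, though it can also hold for some non-normal A.)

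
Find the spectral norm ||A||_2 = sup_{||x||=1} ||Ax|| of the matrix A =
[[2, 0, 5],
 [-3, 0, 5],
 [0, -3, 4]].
||A||_2 ≈ 8.2978 (= sqrt(largest eigenvalue of A^T A))

||A||_2 = sigma_max(A) = sqrt(lambda_max(A^T A)). Form the symmetric matrix M = A^T A =
[[13, 0, -5],
 [0, 9, -12],
 [-5, -12, 66]].
Its characteristic polynomial (trace, sum of principal 2x2 minors, determinant of M give the coefficients) is
  p(λ) = det(λ I - M) = λ^3 - 88λ^2 + 1400λ - 5625.
No integer candidate from the rational root theorem (±divisors of 5625) is a root, so the roots are irrational. The cubic discriminant is Δ = 488823125 > 0, so there are three distinct real roots. p(6) = -177 and p(7) = 206 have opposite signs, so a root lies in (6, 7); Newton's method refines it to λ ≈ 6.4186. p(12) = 231 and p(13) = -100 have opposite signs, so a root lies in (12, 13); Newton's method refines it to λ ≈ 12.728. p(68) = -2905 and p(69) = 516 have opposite signs, so a root lies in (68, 69); Newton's method refines it to λ ≈ 68.8535. Check (Vieta): the three roots sum to 88, matching tr M = 88.
So the eigenvalues of A^T A are ≈ 6.4186, 12.728, 68.8535 (all ≥ 0, as they must be for A^T A). The largest is λ_max ≈ 68.8535, hence ||A||_2 = sqrt(λ_max) ≈ 8.2978.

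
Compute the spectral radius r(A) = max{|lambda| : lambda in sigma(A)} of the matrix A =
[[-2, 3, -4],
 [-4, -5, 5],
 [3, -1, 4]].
r(A) ≈ 4.6887

The eigenvalues of A are the roots of its characteristic polynomial. With M = A (coefficients from the trace, the sum of principal 2x2 minors, and det A):
  p(λ) = det(λ I - M) = λ^3 + 3λ^2 + 11λ - 47.
No integer candidate from the rational root theorem (±divisors of 47) is a root, so the roots are irrational. The cubic discriminant is Δ = -86720 < 0, so there is one real root and a complex-conjugate pair. p(2) = -5 and p(3) = 40 have opposite signs, so a root lies in (2, 3); Newton's method refines it to λ ≈ 2.1379. Dividing out (λ - (2.1379)) leaves approximately λ^2 + 5.1379λ + 21.9843. For λ^2 + 5.1379λ + 21.9843 the discriminant is -61.5391. It is negative, so the remaining roots are the complex-conjugate pair λ ≈ -2.5689 ± 3.9223i. Their product equals the constant term, so |λ|^2 ≈ 21.9843 and |λ| ≈ 4.6887.
Thus the eigenvalues (to 4 decimals) are 2.1379 (modulus 2.1379); -2.5689 ± 3.9223i (modulus 4.6887). The spectral radius is the largest modulus: r(A) ≈ 4.6887. (Cross-check: r(A) ≤ ||A||_2 ≈ 9.4449; equality holds whenever A is normal, though it can also hold for some non-normal A.)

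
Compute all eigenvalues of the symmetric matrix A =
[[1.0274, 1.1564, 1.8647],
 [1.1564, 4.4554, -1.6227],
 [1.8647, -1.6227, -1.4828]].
sigma(A) ≈ {-3, 2, 5}

A is real symmetric, so its spectrum consists of real eigenvalues. Expanding the characteristic polynomial of the displayed matrix gives
  det(λ I - A) = p(λ) = λ^3 + (-4)λ^2 + (-11)λ + (30).
Solving p(λ) = 0 yields eigenvalues ≈ -3, 2, 5. (A is shown rounded to 4 decimals, so these recover the underlying integer eigenvalues to within that precision.)
Verification: the trace of A = 4 equals the sum of eigenvalues 4, and det(A) ≈ -30.0000 matches the eigenvalue product -30.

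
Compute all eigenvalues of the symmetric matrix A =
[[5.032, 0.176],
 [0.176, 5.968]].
sigma(A) ≈ {5, 6}

A is real symmetric, so its spectrum consists of real eigenvalues. Expanding the characteristic polynomial of the displayed matrix gives
  det(λ I - A) = p(λ) = λ^2 + (-11)λ + (30).
Solving p(λ) = 0 yields eigenvalues ≈ 5, 6. (A is shown rounded to 4 decimals, so these recover the underlying integer eigenvalues to within that precision.)
Verification: the trace of A = 11 equals the sum of eigenvalues 11, and det(A) ≈ 30.0000 matches the eigenvalue product 30.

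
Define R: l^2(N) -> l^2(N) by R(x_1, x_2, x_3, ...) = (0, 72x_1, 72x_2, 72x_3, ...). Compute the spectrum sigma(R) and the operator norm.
sigma(R) = closed disk {z in C : |z| ≤ 72}; ||R|| = 72

Note R = 72·U where U is the unit right shift (U x)_k = x_{k-1} (with x_0 := 0); so ||R|| = 72||U|| and sigma(R) = 72·sigma(U). ||R x||^2 = sum_{k≥1} |72x_k|^2 = 5184||x||^2, so ||R|| = 72 and sigma(R) ⊂ {|z| ≤ 72}. For any |lambda| < 72, the equation (R - lambda I) x = 0 forces x_1 = 0, then 72x_k = lambda x_{k+1} ⇒ x = 0, so R has no eigenvalues. But (R - lambda I) is not surjective for |lambda| < 72: solving (R - lambda I) x = e_1 would require x_n proportional to (lambda/72)^(-n), which is not in l^2. So every |lambda| < 72 lies in the residual spectrum. The boundary |lambda| = 72 is in the approximate point spectrum (the spectrum is closed). Hence sigma(R) is the closed disk of radius 72.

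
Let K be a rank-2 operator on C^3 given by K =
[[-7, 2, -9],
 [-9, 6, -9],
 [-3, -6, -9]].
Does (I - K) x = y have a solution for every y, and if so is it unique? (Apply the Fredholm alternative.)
(I - K) is invertible (det(I - K) = -85 ≠ 0), so for every y in C^3 the equation (I - K) x = y has a unique solution.

K has rank 2 and factors as K = U V^T = u1 v1^T + u2 v2^T with u1 = (2, 3, 0), v1 = (-3, 2, -3), u2 = (-1, 0, -3), v2 = (1, 2, 3) (multiplying out reproduces the displayed K). The nonzero eigenvalues of U V^T coincide with those of the 2 x 2 matrix G = V^T U = [[v1·u1, v1·u2], [v2·u1, v2·u2]] = [[0, 12], [8, -10]], and by the Sylvester determinant identity det(I_3 - U V^T) = det(I_2 - V^T U) = det([[1, -12], [-8, 11]]) = (1)(11) - (-12)(-8) = -85. (Direct check: I - K =
[[8, -2, 9],
 [9, -5, 9],
 [3, 6, 10]]
has determinant -85.) The finite-dimensional Fredholm alternative says: either (I - K) is invertible, or ker(I - K) ≠ {0} and then range(I - K) = ker((I - K)^*)^⊥, with dim ker(I - K) = dim ker((I - K)^*). Since det(I - K) ≠ 0, 1 is not an eigenvalue of K and ker(I - K) = {0}, so we are in the first case: for every y there is a unique x = (I - K)^(-1) y. (Explicitly, by the Woodbury identity, (I - U V^T)^(-1) = I + U (I_2 - G)^(-1) V^T.)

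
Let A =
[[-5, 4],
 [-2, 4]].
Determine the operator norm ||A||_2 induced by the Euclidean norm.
||A||_2 = sqrt((61 + sqrt(3145))/2) ≈ 7.6512 (= sqrt(largest eigenvalue of A^T A))

||A||_2 = sigma_max(A) = sqrt(lambda_max(A^T A)). Form the symmetric matrix M = A^T A =
[[29, -28],
 [-28, 32]].
Its characteristic polynomial (trace, determinant of M give the coefficients) is
  p(λ) = det(λ I - M) = λ^2 - 61λ + 144.
For λ^2 - 61λ + 144 the discriminant is 3145. It is nonnegative but not a perfect square, so the roots are real and irrational: λ = (61 ± sqrt(3145))/2 ≈ 58.5401, 2.4599.
So the eigenvalues of A^T A are ≈ 2.4599, 58.5401 (all ≥ 0, as they must be for A^T A). The largest is λ_max = (61 + sqrt(3145))/2 ≈ 58.5401, hence ||A||_2 = sqrt(λ_max) = sqrt((61 + sqrt(3145))/2) ≈ 7.6512.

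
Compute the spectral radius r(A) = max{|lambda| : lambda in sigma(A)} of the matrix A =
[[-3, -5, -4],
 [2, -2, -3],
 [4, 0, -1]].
r(A) ≈ 6.2405

The eigenvalues of A are the roots of its characteristic polynomial. With M = A (coefficients from the trace, the sum of principal 2x2 minors, and det A):
  p(λ) = det(λ I - M) = λ^3 + 6λ^2 + 37λ - 12.
No integer candidate from the rational root theorem (±divisors of 12) is a root, so the roots are irrational. The cubic discriminant is Δ = -194800 < 0, so there is one real root and a complex-conjugate pair. p(0) = -12 and p(1) = 32 have opposite signs, so a root lies in (0, 1); Newton's method refines it to λ ≈ 0.3081. Dividing out (λ - (0.3081)) leaves approximately λ^2 + 6.3081λ + 38.9438. For λ^2 + 6.3081λ + 38.9438 the discriminant is -115.9825. It is negative, so the remaining roots are the complex-conjugate pair λ ≈ -3.1541 ± 5.3848i. Their product equals the constant term, so |λ|^2 ≈ 38.9438 and |λ| ≈ 6.2405.
Thus the eigenvalues (to 4 decimals) are 0.3081 (modulus 0.3081); -3.1541 ± 5.3848i (modulus 6.2405). The spectral radius is the largest modulus: r(A) ≈ 6.2405. (Cross-check: r(A) ≤ ||A||_2 ≈ 7.5354; equality holds whenever A is normal, though it can also hold for some non-normal A.)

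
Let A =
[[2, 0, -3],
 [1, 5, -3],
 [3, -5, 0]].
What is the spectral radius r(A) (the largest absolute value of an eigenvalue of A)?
r(A) ≈ 7.0374

The eigenvalues of A are the roots of its characteristic polynomial. With M = A (coefficients from the trace, the sum of principal 2x2 minors, and det A):
  p(λ) = det(λ I - M) = λ^3 - 7λ^2 + 4λ - 30.
No integer candidate from the rational root theorem (±divisors of 30) is a root, so the roots are irrational. The cubic discriminant is Δ = -49812 < 0, so there is one real root and a complex-conjugate pair. p(7) = -2 and p(8) = 66 have opposite signs, so a root lies in (7, 8); Newton's method refines it to λ ≈ 7.0374. Dividing out (λ - (7.0374)) leaves approximately λ^2 + 0.0374λ + 4.263. For λ^2 + 0.0374λ + 4.263 the discriminant is -17.0504. It is negative, so the remaining roots are the complex-conjugate pair λ ≈ -0.0187 ± 2.0646i. Their product equals the constant term, so |λ|^2 ≈ 4.263 and |λ| ≈ 2.0647.
Thus the eigenvalues (to 4 decimals) are 7.0374 (modulus 7.0374); -0.0187 ± 2.0646i (modulus 2.0647). The spectral radius is the largest modulus: r(A) ≈ 7.0374. (Cross-check: r(A) ≤ ||A||_2 ≈ 7.5391; equality holds whenever A is normal, though it can also hold for some non-normal A.)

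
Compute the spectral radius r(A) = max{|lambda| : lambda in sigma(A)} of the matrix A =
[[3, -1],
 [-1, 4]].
r(A) = (7 + sqrt(5))/2 ≈ 4.618

The eigenvalues of A are the roots of its characteristic polynomial. With M = A (coefficients from the trace and determinant):
  p(λ) = det(λ I - M) = λ^2 - 7λ + 11.
For λ^2 - 7λ + 11 the discriminant is 5. It is nonnegative but not a perfect square, so the roots are real and irrational: λ = (7 ± sqrt(5))/2 ≈ 4.618, 2.382.
Thus the eigenvalues (to 4 decimals) are 4.618 (modulus 4.618); 2.382 (modulus 2.382). The spectral radius is the largest modulus: r(A) = (7 + sqrt(5))/2 ≈ 4.618. (Cross-check: r(A) ≤ ||A||_2 ≈ 4.618; equality holds whenever A is normal, though it can also hold for some non-normal A.)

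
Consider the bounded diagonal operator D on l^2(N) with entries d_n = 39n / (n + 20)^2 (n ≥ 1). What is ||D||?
||D|| = 39/80 (attained at n = 20)

For D diagonal, ||D|| = sup_n |d_n|. Treat f(x) = 39x / (x + 20)^2 for real x > 0. By the quotient rule, f'(x) = 39(20 - x)/(x + 20)^3, which is positive for x < 20 and negative for x > 20. So f has a unique maximum at x = 20, and since 20 is a positive integer, the supremum over n ≥ 1 is attained at n = 20: d_20 = 39·20/(20 + 20)^2 = 39·20/1600 = 39/80. Hence ||D|| = 39/80.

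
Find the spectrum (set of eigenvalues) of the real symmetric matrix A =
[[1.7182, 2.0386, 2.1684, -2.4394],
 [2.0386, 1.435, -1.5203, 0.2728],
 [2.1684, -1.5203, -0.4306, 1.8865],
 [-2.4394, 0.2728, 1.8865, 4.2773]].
sigma(A) ≈ {-4, 2, 3, 6}

A is real symmetric, so its spectrum consists of real eigenvalues. Expanding the characteristic polynomial of the displayed matrix gives
  det(λ I - A) = p(λ) = λ^4 + (-7)λ^3 + (-8)λ^2 + (107.9972)λ + (-143.9957).
Solving p(λ) = 0 yields eigenvalues ≈ -4, 2, 3, 6. (A is shown rounded to 4 decimals, so these recover the underlying integer eigenvalues to within that precision.)
Verification: the trace of A = 7 equals the sum of eigenvalues 7, and det(A) ≈ -143.9957 matches the eigenvalue product -144.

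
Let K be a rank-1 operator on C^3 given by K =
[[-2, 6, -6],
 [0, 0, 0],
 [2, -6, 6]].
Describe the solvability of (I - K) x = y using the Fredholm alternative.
(I - K) is invertible (det(I - K) = -3 ≠ 0), so for every y in C^3 the equation (I - K) x = y has a unique solution.

K has rank 1, so it is an outer product K = u v^T: every row of K is a multiple of one row vector. Reading off the entries, u = (-2, 0, 2) and v = (1, -3, 3) (row i of K equals u_i·v^T). A rank-one matrix u v^T satisfies K u = u (v·u) and kills the (2)-dimensional subspace v^⊥, so its characteristic polynomial is lambda^2 (lambda - v·u) with v·u = tr K = 4. Hence the eigenvalues of I - K are 1 (multiplicity 2) and 1 - (4) = -3, so det(I - K) = -3. (Direct check: I - K =
[[3, -6, 6],
 [0, 1, 0],
 [-2, 6, -5]]
has determinant -3.) The finite-dimensional Fredholm alternative says: either (I - K) is invertible, or ker(I - K) ≠ {0} and then range(I - K) = ker((I - K)^*)^⊥, with dim ker(I - K) = dim ker((I - K)^*). Since det(I - K) ≠ 0, 1 is not an eigenvalue of K and ker(I - K) = {0}, so we are in the first case: for every y there is a unique x = (I - K)^(-1) y. Explicitly, by the Sherman–Morrison formula, (I - u v^T)^(-1) = I + u v^T/(1 - v·u), i.e. (I - K)^(-1) = I + K/(-3).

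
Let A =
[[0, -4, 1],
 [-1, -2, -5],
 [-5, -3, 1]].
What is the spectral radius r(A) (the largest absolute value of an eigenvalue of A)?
r(A) ≈ 6.3159

The eigenvalues of A are the roots of its characteristic polynomial. With M = A (coefficients from the trace, the sum of principal 2x2 minors, and det A):
  p(λ) = det(λ I - M) = λ^3 + λ^2 - 16λ + 111.
No integer candidate from the rational root theorem (±divisors of 111) is a root, so the roots are irrational. The cubic discriminant is Δ = -348439 < 0, so there is one real root and a complex-conjugate pair. p(-7) = -71 and p(-6) = 27 have opposite signs, so a root lies in (-7, -6); Newton's method refines it to λ ≈ -6.3159. Dividing out (λ - (-6.3159)) leaves approximately λ^2 - 5.3159λ + 17.5747. For λ^2 - 5.3159λ + 17.5747 the discriminant is -42.04. It is negative, so the remaining roots are the complex-conjugate pair λ ≈ 2.6579 ± 3.2419i. Their product equals the constant term, so |λ|^2 ≈ 17.5747 and |λ| ≈ 4.1922.
Thus the eigenvalues (to 4 decimals) are -6.3159 (modulus 6.3159); 2.6579 ± 3.2419i (modulus 4.1922). The spectral radius is the largest modulus: r(A) ≈ 6.3159. (Cross-check: r(A) ≤ ||A||_2 ≈ 6.6964; equality holds whenever A is normal, though it can also hold for some non-normal A.)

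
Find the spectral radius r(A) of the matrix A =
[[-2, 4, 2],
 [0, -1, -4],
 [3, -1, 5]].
r(A) = (1 + sqrt(97))/2 ≈ 5.4244

The eigenvalues of A are the roots of its characteristic polynomial. With M = A (coefficients from the trace, the sum of principal 2x2 minors, and det A):
  p(λ) = det(λ I - M) = λ^3 - 2λ^2 - 23λ + 24.
By the rational root theorem any rational root is an integer divisor of 24. Testing λ = 1: p(1) = 1 - 2 - 23 + 24 = 0, so λ = 1 is a root. Dividing out (λ - 1) leaves p(λ) = (λ - 1)(λ^2 - λ - 24). For λ^2 - λ - 24 the discriminant is 97. It is nonnegative but not a perfect square, so the roots are real and irrational: λ = (1 ± sqrt(97))/2 ≈ 5.4244, -4.4244.
Thus the eigenvalues (to 4 decimals) are 5.4244 (modulus 5.4244); -4.4244 (modulus 4.4244); 1 (modulus 1). The spectral radius is the largest modulus: r(A) = (1 + sqrt(97))/2 ≈ 5.4244. (Cross-check: r(A) ≤ ||A||_2 ≈ 6.9895; equality holds whenever A is normal, though it can also hold for some non-normal A.)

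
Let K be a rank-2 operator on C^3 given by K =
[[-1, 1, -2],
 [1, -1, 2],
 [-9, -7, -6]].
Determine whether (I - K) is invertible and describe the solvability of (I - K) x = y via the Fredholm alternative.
(I - K) is invertible (det(I - K) = 17 ≠ 0), so for every y in C^3 the equation (I - K) x = y has a unique solution.

K has rank 2 and factors as K = U V^T = u1 v1^T + u2 v2^T with u1 = (1, -1, 1), v1 = (-3, -1, -3), u2 = (-1, 1, 3), v2 = (-2, -2, -1) (multiplying out reproduces the displayed K). The nonzero eigenvalues of U V^T coincide with those of the 2 x 2 matrix G = V^T U = [[v1·u1, v1·u2], [v2·u1, v2·u2]] = [[-5, -7], [-1, -3]], and by the Sylvester determinant identity det(I_3 - U V^T) = det(I_2 - V^T U) = det([[6, 7], [1, 4]]) = (6)(4) - (7)(1) = 17. (Direct check: I - K =
[[2, -1, 2],
 [-1, 2, -2],
 [9, 7, 7]]
has determinant 17.) The finite-dimensional Fredholm alternative says: either (I - K) is invertible, or ker(I - K) ≠ {0} and then range(I - K) = ker((I - K)^*)^⊥, with dim ker(I - K) = dim ker((I - K)^*). Since det(I - K) ≠ 0, 1 is not an eigenvalue of K and ker(I - K) = {0}, so we are in the first case: for every y there is a unique x = (I - K)^(-1) y. (Explicitly, by the Woodbury identity, (I - U V^T)^(-1) = I + U (I_2 - G)^(-1) V^T.)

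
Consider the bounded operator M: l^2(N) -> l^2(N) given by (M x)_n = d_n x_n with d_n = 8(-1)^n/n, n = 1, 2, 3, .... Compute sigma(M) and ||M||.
sigma(M) = {8(-1)^n/n : n ≥ 1} ∪ {0}; ||M|| = 8

A bounded diagonal operator on l^2 with diagonal entries d_n has spectrum equal to the closure of {d_n : n ≥ 1}: every d_n is an eigenvalue (with eigenvector e_n), so {d_n} ⊂ sigma(M); the spectrum is closed, so its closure is too; and for lambda not in the closure, (M - lambda I) has bounded inverse (the diagonal entries 1/(d_n - lambda) are bounded). For our sequence d_n = 8(-1)^n/n, n = 1, 2, 3, ...:
  - {d_n} = {8(-1)^n/n : n ≥ 1}; the only limit point is 0
  - closure = {8(-1)^n/n : n ≥ 1} ∪ {0}
For the norm: a diagonal operator has ||M|| = sup_n |d_n|. Here |d_n| = 8/n is decreasing, so sup_n |d_n| = |d_1| = 8. So ||M|| = 8.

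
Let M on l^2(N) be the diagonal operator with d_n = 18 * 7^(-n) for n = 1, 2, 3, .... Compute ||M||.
||M|| = 18/7 (attained at n = 1)

For M diagonal, ||M|| = sup_n |d_n|. The sequence d_n = 18 * 7^(-n) is positive and strictly decreasing (ratio 7^(-1) < 1), so the supremum is d_1 = 18/7. Hence ||M|| = 18/7.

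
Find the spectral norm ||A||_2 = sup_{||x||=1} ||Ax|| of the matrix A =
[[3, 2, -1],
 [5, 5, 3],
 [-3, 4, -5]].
||A||_2 ≈ 8.4235 (= sqrt(largest eigenvalue of A^T A))

||A||_2 = sigma_max(A) = sqrt(lambda_max(A^T A)). Form the symmetric matrix M = A^T A =
[[43, 19, 27],
 [19, 45, -7],
 [27, -7, 35]].
Its characteristic polynomial (trace, sum of principal 2x2 minors, determinant of M give the coefficients) is
  p(λ) = det(λ I - M) = λ^3 - 123λ^2 + 3876λ - 12996.
No integer candidate from the rational root theorem (±divisors of 12996) is a root, so the roots are irrational. The cubic discriminant is Δ = 4595437584 > 0, so there are three distinct real roots. p(3) = -2448 and p(4) = 604 have opposite signs, so a root lies in (3, 4); Newton's method refines it to λ ≈ 3.7961. p(48) = 252 and p(49) = -746 have opposite signs, so a root lies in (48, 49); Newton's method refines it to λ ≈ 48.2483. p(70) = -1376 and p(71) = 68 have opposite signs, so a root lies in (70, 71); Newton's method refines it to λ ≈ 70.9555. Check (Vieta): the three roots sum to 123, matching tr M = 123.
So the eigenvalues of A^T A are ≈ 3.7961, 48.2483, 70.9555 (all ≥ 0, as they must be for A^T A). The largest is λ_max ≈ 70.9555, hence ||A||_2 = sqrt(λ_max) ≈ 8.4235.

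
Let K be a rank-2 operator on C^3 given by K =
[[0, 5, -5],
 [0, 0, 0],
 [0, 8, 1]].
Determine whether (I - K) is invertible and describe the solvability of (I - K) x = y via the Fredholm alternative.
(I - K) is singular (det(I - K) = 0, i.e. 1 ∈ sigma(K)). (I - K) x = y is solvable iff y ⊥ ker((I - K)^*) = span{(0, 8, 1)}, i.e. iff 8y_2 + y_3 = 0. When solvable, x is determined up to adding multiples of (-5, 0, 1) (ker(I - K) = span{(-5, 0, 1)}, dimension 1).

K has rank 2 and factors as K = U V^T = u1 v1^T + u2 v2^T with u1 = (-3, 0, -3), v1 = (0, -2, 1), u2 = (1, 0, -2), v2 = (0, -1, -2) (multiplying out reproduces the displayed K). The nonzero eigenvalues of U V^T coincide with those of the 2 x 2 matrix G = V^T U = [[v1·u1, v1·u2], [v2·u1, v2·u2]] = [[-3, -2], [6, 4]], and by the Sylvester determinant identity det(I_3 - U V^T) = det(I_2 - V^T U) = det([[4, 2], [-6, -3]]) = (4)(-3) - (2)(-6) = 0. (Direct check: I - K =
[[1, -5, 5],
 [0, 1, 0],
 [0, -8, 0]]
has determinant 0.) So 1 is an eigenvalue of K and (I - K) is not invertible. The finite-dimensional Fredholm alternative says: either (I - K) is invertible, or ker(I - K) ≠ {0} and then range(I - K) = ker((I - K)^*)^⊥, with dim ker(I - K) = dim ker((I - K)^*). We are in the second case, so we compute both kernels via the 2 x 2 reduction. If (I - U V^T) x = 0 then x = U (V^T x) lies in the column space of U; writing x = U b gives U (I_2 - G) b = 0, and since u1, u2 are independent, (I_2 - G) b = 0. With I_2 - G = [[4, 2], [-6, -3]] (singular, as its determinant is 0) a null vector is b = (1, -2), so ker(I - K) = span{1·u1 + (-2)·u2} = span{(-5, 0, 1)}. For the adjoint, (I - K)^* = I - K^T = I - V U^T, and the same argument gives ker((I - K)^*) = {V a : (I_2 - G)^T a = 0}; (I_2 - G)^T = [[4, -6], [2, -3]] has null vector a = (-3, -2), so ker((I - K)^*) = span{-3·v1 + (-2)·v2} = span{(0, 8, 1)}. (Both kernels are 1-dimensional, matching rank(I - K) = 2.) Therefore (I - K) x = y is solvable iff <y, (0, 8, 1)> = 0, i.e. iff 8y_2 + y_3 = 0; when solvable the solution set is the line x_p + c·(-5, 0, 1), c ∈ C.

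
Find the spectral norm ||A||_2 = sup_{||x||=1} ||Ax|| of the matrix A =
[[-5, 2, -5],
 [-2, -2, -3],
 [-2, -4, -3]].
||A||_2 ≈ 8.7389 (= sqrt(largest eigenvalue of A^T A))

||A||_2 = sigma_max(A) = sqrt(lambda_max(A^T A)). Form the symmetric matrix M = A^T A =
[[33, 2, 37],
 [2, 24, 8],
 [37, 8, 43]].
Its characteristic polynomial (trace, sum of principal 2x2 minors, determinant of M give the coefficients) is
  p(λ) = det(λ I - M) = λ^3 - 100λ^2 + 1806λ - 100.
No integer candidate from the rational root theorem (±divisors of 100) is a root, so the roots are irrational. The cubic discriminant is Δ = 8979111536 > 0, so there are three distinct real roots. p(0) = -100 and p(1) = 1607 have opposite signs, so a root lies in (0, 1); Newton's method refines it to λ ≈ 0.0555. p(23) = 705 and p(24) = -532 have opposite signs, so a root lies in (23, 24); Newton's method refines it to λ ≈ 23.5757. p(76) = -1468 and p(77) = 2595 have opposite signs, so a root lies in (76, 77); Newton's method refines it to λ ≈ 76.3687. Check (Vieta): the three roots sum to 100, matching tr M = 100.
So the eigenvalues of A^T A are ≈ 0.0555, 23.5757, 76.3687 (all ≥ 0, as they must be for A^T A). The largest is λ_max ≈ 76.3687, hence ||A||_2 = sqrt(λ_max) ≈ 8.7389.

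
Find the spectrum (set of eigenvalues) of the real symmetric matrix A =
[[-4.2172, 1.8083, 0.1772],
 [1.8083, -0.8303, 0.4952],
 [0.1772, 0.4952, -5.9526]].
sigma(A) ≈ {-6, -5, 0}

A is real symmetric, so its spectrum consists of real eigenvalues. Expanding the characteristic polynomial of the displayed matrix gives
  det(λ I - A) = p(λ) = λ^3 + (11)λ^2 + (30)λ + (0).
Solving p(λ) = 0 yields eigenvalues ≈ -6, -5, 0. (A is shown rounded to 4 decimals, so these recover the underlying integer eigenvalues to within that precision.)
Verification: the trace of A = -11 equals the sum of eigenvalues -11, and det(A) ≈ -0.0010 matches the eigenvalue product 0.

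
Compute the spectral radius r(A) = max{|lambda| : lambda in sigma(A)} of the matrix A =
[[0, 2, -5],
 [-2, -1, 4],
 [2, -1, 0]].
r(A) ≈ 4.2221

The eigenvalues of A are the roots of its characteristic polynomial. With M = A (coefficients from the trace, the sum of principal 2x2 minors, and det A):
  p(λ) = det(λ I - M) = λ^3 + λ^2 + 18λ + 4.
No integer candidate from the rational root theorem (±divisors of 4) is a root, so the roots are irrational. The cubic discriminant is Δ = -22156 < 0, so there is one real root and a complex-conjugate pair. p(-1) = -14 and p(0) = 4 have opposite signs, so a root lies in (-1, 0); Newton's method refines it to λ ≈ -0.2244. Dividing out (λ - (-0.2244)) leaves approximately λ^2 + 0.7756λ + 17.826. For λ^2 + 0.7756λ + 17.826 the discriminant is -70.7023. It is negative, so the remaining roots are the complex-conjugate pair λ ≈ -0.3878 ± 4.2042i. Their product equals the constant term, so |λ|^2 ≈ 17.826 and |λ| ≈ 4.2221.
Thus the eigenvalues (to 4 decimals) are -0.2244 (modulus 0.2244); -0.3878 ± 4.2042i (modulus 4.2221). The spectral radius is the largest modulus: r(A) ≈ 4.2221. (Cross-check: r(A) ≤ ||A||_2 ≈ 6.8822; equality holds whenever A is normal, though it can also hold for some non-normal A.)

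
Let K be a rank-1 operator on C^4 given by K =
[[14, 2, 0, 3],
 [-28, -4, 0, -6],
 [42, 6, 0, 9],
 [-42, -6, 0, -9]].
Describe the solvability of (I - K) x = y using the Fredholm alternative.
(I - K) is singular (det(I - K) = 0, i.e. 1 ∈ sigma(K)). (I - K) x = y is solvable iff y ⊥ ker((I - K)^*) = span{(14, 2, 0, 3)}, i.e. iff 14y_1 + 2y_2 + 3y_4 = 0. When solvable, the solutions are x = y + c·(1, -2, 3, -3), c arbitrary (ker(I - K) = span{(1, -2, 3, -3)}, dimension 1).

K has rank 1, so it is an outer product K = u v^T: every row of K is a multiple of one row vector. Reading off the entries, u = (1, -2, 3, -3) and v = (14, 2, 0, 3) (row i of K equals u_i·v^T). A rank-one matrix u v^T satisfies K u = u (v·u) and kills the (3)-dimensional subspace v^⊥, so its characteristic polynomial is lambda^3 (lambda - v·u) with v·u = tr K = 1. Hence the eigenvalues of I - K are 1 (multiplicity 3) and 1 - (1) = 0, so det(I - K) = 0. (Direct check: I - K =
[[-13, -2, 0, -3],
 [28, 5, 0, 6],
 [-42, -6, 1, -9],
 [42, 6, 0, 10]]
has determinant 0.) So 1 is an eigenvalue of K and (I - K) is not invertible. The finite-dimensional Fredholm alternative says: either (I - K) is invertible, or ker(I - K) ≠ {0} and then range(I - K) = ker((I - K)^*)^⊥, with dim ker(I - K) = dim ker((I - K)^*). We are in the second case, so we need both kernels. Kernel of I - K: (I - K) u = u - u (v·u) = u - u = 0, so ker(I - K) = span{u} = span{(1, -2, 3, -3)} (it is exactly 1-dimensional because rank(I - K) = 3). Kernel of the adjoint: K is real, so (I - K)^* = I - K^T = I - v u^T, and (I - v u^T) v = v - v (u·v) = 0; hence ker((I - K)^*) = span{v} = span{(14, 2, 0, 3)}. Therefore (I - K) x = y is solvable iff <y, v> = 0, i.e. iff 14y_1 + 2y_2 + 3y_4 = 0. When this holds, K y = u (v·y) = 0, so (I - K) y = y and x = y is a particular solution; the full solution set is the line x = y + c·u = y + c·(1, -2, 3, -3), c ∈ C.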